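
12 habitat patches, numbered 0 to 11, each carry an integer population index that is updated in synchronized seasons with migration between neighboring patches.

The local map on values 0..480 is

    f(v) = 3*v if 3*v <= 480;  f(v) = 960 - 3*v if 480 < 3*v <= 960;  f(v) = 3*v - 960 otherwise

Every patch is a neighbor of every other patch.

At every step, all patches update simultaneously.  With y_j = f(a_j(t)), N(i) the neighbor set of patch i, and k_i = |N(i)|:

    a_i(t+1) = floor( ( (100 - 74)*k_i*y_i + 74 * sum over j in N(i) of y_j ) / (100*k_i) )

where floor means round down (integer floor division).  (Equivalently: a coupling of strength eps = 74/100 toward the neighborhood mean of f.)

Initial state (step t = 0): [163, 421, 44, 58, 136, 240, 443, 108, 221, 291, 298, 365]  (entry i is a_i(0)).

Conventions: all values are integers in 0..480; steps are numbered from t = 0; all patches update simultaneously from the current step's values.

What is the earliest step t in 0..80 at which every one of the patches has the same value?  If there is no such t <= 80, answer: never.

Simulating step by step:
t=0: [163, 421, 44, 58, 136, 240, 443, 108, 221, 291, 298, 365]  (not all equal)
t=1: [292, 260, 227, 235, 280, 248, 273, 264, 259, 218, 214, 228]  (not all equal)
t=2: [186, 204, 223, 219, 193, 211, 197, 202, 205, 228, 231, 223]  (not all equal)
t=3: [343, 333, 322, 324, 339, 329, 337, 334, 332, 319, 317, 322]  (not all equal)
t=4: [37, 31, 25, 26, 35, 29, 33, 32, 30, 24, 25, 25]  (not all equal)
t=5: [92, 88, 85, 86, 91, 87, 90, 89, 88, 84, 85, 85]  (not all equal)
t=6: [265, 262, 261, 261, 264, 262, 263, 263, 262, 260, 261, 261]  (not all equal)
t=7: [172, 173, 174, 174, 172, 173, 173, 173, 173, 174, 174, 174]  (not all equal)
t=8: [440, 440, 439, 439, 440, 440, 440, 440, 440, 439, 439, 439]  (not all equal)
t=9: [358, 358, 358, 358, 358, 358, 358, 358, 358, 358, 358, 358]  (all equal)

Answer: 9
Key observation: Synchronization is absorbing here: once all patches are equal they stay equal, and step 9 is the first all-equal step.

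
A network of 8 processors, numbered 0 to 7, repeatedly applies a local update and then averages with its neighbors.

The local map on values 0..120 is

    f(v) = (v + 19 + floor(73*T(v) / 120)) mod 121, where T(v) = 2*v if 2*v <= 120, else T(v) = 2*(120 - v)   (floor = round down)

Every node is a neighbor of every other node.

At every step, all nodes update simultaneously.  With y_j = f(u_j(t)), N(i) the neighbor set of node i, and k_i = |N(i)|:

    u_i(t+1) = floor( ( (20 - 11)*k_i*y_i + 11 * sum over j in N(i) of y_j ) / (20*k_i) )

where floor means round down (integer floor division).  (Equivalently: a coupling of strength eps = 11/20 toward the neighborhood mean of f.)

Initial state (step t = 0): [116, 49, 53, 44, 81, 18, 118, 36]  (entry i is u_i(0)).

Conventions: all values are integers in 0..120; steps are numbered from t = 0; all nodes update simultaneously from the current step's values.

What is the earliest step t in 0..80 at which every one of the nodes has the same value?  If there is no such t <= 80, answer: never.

Answer: 6
Key observation: Synchronization is absorbing here: once all nodes are equal they stay equal, and step 6 is the first all-equal step.

Derivation:
t=0: [116, 49, 53, 44, 81, 18, 118, 36]  (not all equal)
t=1: [34, 30, 33, 70, 37, 49, 34, 64]  (not all equal)
t=2: [76, 73, 75, 52, 79, 43, 76, 52]  (not all equal)
t=3: [31, 32, 31, 26, 31, 63, 31, 26]  (not all equal)
t=4: [80, 81, 80, 76, 80, 59, 80, 76]  (not all equal)
t=5: [26, 26, 26, 26, 26, 27, 26, 26]  (not all equal)
t=6: [76, 76, 76, 76, 76, 76, 76, 76]  (all equal)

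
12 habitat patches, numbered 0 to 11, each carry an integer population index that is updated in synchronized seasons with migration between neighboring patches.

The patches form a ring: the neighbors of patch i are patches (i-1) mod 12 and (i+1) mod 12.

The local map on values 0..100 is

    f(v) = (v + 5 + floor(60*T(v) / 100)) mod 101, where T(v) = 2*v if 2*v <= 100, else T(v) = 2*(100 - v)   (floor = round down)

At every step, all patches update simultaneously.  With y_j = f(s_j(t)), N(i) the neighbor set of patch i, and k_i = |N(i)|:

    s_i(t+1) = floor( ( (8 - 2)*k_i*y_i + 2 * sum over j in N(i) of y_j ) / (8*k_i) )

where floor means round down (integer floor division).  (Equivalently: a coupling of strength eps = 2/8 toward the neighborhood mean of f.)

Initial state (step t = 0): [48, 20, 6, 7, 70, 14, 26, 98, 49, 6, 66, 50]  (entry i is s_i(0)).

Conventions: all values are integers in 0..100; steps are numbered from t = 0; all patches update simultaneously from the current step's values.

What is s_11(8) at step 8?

Answer: s_11(8) = 30

Derivation:
t=0: [48, 20, 6, 7, 70, 14, 26, 98, 49, 6, 66, 50]
t=1: [14, 40, 22, 18, 14, 35, 51, 12, 11, 16, 11, 12]
t=2: [41, 80, 56, 44, 42, 67, 23, 28, 30, 37, 30, 31]
t=3: [81, 19, 10, 13, 74, 26, 50, 65, 72, 82, 73, 75]
t=4: [12, 38, 30, 29, 18, 49, 19, 11, 9, 7, 8, 8]
t=5: [37, 78, 72, 65, 42, 19, 39, 30, 24, 20, 21, 23]
t=6: [72, 17, 9, 21, 79, 57, 82, 71, 57, 50, 51, 58]
t=7: [13, 35, 29, 42, 13, 10, 7, 9, 11, 13, 13, 11]
t=8: [38, 74, 73, 85, 40, 26, 21, 24, 28, 32, 32, 30]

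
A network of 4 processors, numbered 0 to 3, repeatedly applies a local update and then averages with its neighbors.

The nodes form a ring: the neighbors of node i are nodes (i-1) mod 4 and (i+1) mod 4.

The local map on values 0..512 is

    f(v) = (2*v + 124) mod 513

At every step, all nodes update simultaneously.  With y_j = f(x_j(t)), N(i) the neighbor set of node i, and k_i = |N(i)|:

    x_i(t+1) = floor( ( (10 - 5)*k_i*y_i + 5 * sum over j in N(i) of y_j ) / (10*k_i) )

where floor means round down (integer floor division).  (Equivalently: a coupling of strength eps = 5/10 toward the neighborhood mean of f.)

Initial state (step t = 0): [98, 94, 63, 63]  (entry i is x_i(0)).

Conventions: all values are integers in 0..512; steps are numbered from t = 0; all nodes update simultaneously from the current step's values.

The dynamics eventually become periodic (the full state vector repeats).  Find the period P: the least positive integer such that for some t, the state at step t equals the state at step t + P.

Simulating step by step:
t=0: [98, 94, 63, 63]
t=1: [300, 298, 265, 267]
t=2: [193, 191, 158, 160]
t=3: [492, 490, 457, 459]
t=4: [64, 62, 29, 31]
t=5: [234, 232, 199, 201]
t=6: [61, 59, 26, 28]
t=7: [228, 226, 193, 195]
t=8: [49, 175, 271, 144]
t=9: [332, 330, 298, 299]
t=10: [257, 256, 223, 225]
t=11: [108, 107, 74, 76]
t=12: [323, 322, 289, 291]
t=13: [240, 239, 206, 208]
t=14: [74, 73, 40, 42]
t=15: [255, 254, 221, 223]
t=16: [104, 103, 70, 72]
t=17: [315, 314, 281, 283]
t=18: [224, 223, 190, 192]
t=19: [170, 169, 393, 394]
t=20: [447, 446, 413, 414]
t=21: [488, 487, 454, 455]
t=22: [57, 56, 23, 24]
t=23: [221, 220, 187, 188]
t=24: [164, 163, 386, 387]
t=25: [434, 433, 400, 401]
t=26: [462, 461, 428, 429]
t=27: [133, 132, 355, 356]
t=28: [372, 371, 338, 339]
t=29: [338, 337, 304, 305]
t=30: [270, 269, 236, 237]
t=31: [134, 133, 100, 101]
t=32: [375, 374, 341, 342]
t=33: [344, 343, 310, 311]
t=34: [282, 281, 248, 249]
t=35: [158, 157, 124, 125]
t=36: [423, 422, 389, 390]
t=37: [440, 439, 406, 407]
t=38: [474, 473, 440, 441]
t=39: [157, 156, 379, 380]
t=40: [420, 419, 386, 387]
t=41: [434, 433, 400, 401]

Answer: 16
Key observation: The state at step 25, [434, 433, 400, 401], reappears at step 41 — and no state repeats earlier — so the cycle the system enters has period 16.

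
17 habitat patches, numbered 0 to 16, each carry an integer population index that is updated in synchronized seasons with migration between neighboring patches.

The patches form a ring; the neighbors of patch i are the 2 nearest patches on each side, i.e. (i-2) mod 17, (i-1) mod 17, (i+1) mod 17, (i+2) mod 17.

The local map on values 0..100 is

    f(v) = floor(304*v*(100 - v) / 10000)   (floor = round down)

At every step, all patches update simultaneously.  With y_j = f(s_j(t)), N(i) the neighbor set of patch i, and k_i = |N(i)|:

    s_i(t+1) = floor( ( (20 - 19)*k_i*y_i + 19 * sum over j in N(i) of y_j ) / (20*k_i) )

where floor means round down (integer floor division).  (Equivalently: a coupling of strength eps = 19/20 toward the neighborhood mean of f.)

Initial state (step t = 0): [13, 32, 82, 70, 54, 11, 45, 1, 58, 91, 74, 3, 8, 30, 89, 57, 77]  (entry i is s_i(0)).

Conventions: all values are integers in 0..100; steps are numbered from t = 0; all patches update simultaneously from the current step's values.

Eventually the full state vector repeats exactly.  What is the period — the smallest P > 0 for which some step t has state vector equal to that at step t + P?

Simulating step by step:
t=0: [13, 32, 82, 70, 54, 11, 45, 1, 58, 91, 74, 3, 8, 30, 89, 57, 77]
t=1: [57, 49, 58, 53, 53, 52, 46, 48, 41, 35, 33, 40, 38, 34, 51, 46, 50]
t=2: [74, 74, 74, 74, 74, 75, 74, 73, 71, 71, 71, 68, 70, 72, 72, 73, 74]
t=3: [58, 58, 58, 57, 57, 58, 58, 59, 60, 62, 63, 62, 62, 62, 60, 59, 58]
t=4: [73, 74, 74, 74, 74, 73, 73, 72, 72, 71, 71, 70, 71, 71, 72, 72, 73]
t=5: [59, 58, 58, 58, 58, 59, 59, 60, 61, 61, 62, 62, 62, 61, 61, 60, 59]
t=6: [73, 73, 73, 73, 73, 73, 72, 72, 72, 71, 71, 71, 71, 71, 72, 72, 72]
t=7: [59, 59, 59, 59, 59, 59, 60, 60, 61, 61, 61, 62, 61, 61, 61, 60, 60]
t=8: [72, 72, 73, 73, 72, 72, 72, 72, 72, 71, 71, 71, 71, 71, 72, 72, 72]
t=9: [60, 60, 60, 60, 60, 60, 61, 61, 61, 61, 61, 62, 61, 61, 61, 61, 61]
t=10: [72, 72, 72, 72, 72, 72, 72, 72, 72, 71, 71, 71, 71, 71, 72, 72, 72]
t=11: [61, 61, 61, 61, 61, 61, 61, 61, 61, 61, 61, 62, 61, 61, 61, 61, 61]
t=12: [72, 72, 72, 72, 72, 72, 72, 72, 72, 71, 71, 71, 71, 71, 72, 72, 72]

Answer: 2
Key observation: The state at step 10, [72, 72, 72, 72, 72, 72, 72, 72, 72, 71, 71, 71, 71, 71, 72, 72, 72], reappears at step 12 — and no state repeats earlier — so the cycle the system enters has period 2.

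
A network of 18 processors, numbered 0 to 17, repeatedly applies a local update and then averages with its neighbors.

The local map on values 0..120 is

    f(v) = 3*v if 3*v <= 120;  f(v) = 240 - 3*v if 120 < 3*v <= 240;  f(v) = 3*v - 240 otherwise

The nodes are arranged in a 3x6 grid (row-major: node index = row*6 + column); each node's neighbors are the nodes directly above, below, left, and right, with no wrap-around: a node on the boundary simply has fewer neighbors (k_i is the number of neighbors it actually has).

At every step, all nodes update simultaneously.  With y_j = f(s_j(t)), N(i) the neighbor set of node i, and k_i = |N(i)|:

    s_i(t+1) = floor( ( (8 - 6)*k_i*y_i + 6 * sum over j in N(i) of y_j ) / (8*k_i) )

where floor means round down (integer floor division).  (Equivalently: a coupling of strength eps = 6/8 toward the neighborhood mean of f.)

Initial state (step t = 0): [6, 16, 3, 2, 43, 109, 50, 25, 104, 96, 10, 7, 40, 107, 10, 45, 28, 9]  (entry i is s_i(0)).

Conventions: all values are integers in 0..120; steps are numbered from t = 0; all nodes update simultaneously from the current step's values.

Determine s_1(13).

Simulating step by step:
t=0: [6, 16, 3, 2, 43, 109, 50, 25, 104, 96, 10, 7, 40, 107, 10, 45, 28, 9]
t=1: [56, 37, 33, 43, 58, 71, 75, 73, 48, 51, 57, 41, 94, 76, 72, 66, 61, 46]
t=2: [65, 75, 104, 90, 68, 75, 37, 49, 67, 81, 78, 78, 20, 24, 43, 52, 67, 90]
t=3: [58, 56, 39, 35, 21, 19, 77, 67, 62, 30, 17, 14, 83, 84, 76, 59, 39, 24]
t=4: [46, 73, 87, 93, 69, 53, 30, 37, 61, 73, 71, 55, 10, 18, 35, 70, 75, 77]
t=5: [67, 63, 34, 28, 45, 60, 83, 69, 62, 33, 33, 48, 61, 75, 61, 42, 20, 36]
t=6: [32, 56, 72, 97, 87, 90, 34, 32, 68, 90, 92, 90, 23, 40, 60, 82, 95, 85]
t=7: [89, 72, 45, 31, 34, 26, 90, 85, 48, 31, 32, 27, 100, 86, 55, 35, 25, 31]
t=8: [27, 42, 79, 98, 92, 88, 33, 35, 78, 96, 89, 87, 33, 42, 73, 87, 92, 81]
t=9: [100, 75, 44, 35, 35, 27, 96, 88, 34, 32, 33, 18, 104, 84, 40, 31, 21, 22]
t=10: [38, 51, 82, 103, 97, 79, 51, 39, 90, 98, 84, 75, 40, 57, 81, 93, 80, 60]
t=11: [93, 81, 48, 45, 33, 25, 109, 80, 41, 41, 25, 22, 88, 77, 35, 24, 27, 20]
t=12: [43, 34, 80, 104, 88, 80, 37, 40, 88, 98, 86, 69, 42, 34, 75, 93, 72, 70]
t=13: [107, 83, 49, 37, 28, 21, 114, 93, 41, 42, 29, 20, 108, 87, 45, 33, 27, 28]

Answer: s_1(13) = 83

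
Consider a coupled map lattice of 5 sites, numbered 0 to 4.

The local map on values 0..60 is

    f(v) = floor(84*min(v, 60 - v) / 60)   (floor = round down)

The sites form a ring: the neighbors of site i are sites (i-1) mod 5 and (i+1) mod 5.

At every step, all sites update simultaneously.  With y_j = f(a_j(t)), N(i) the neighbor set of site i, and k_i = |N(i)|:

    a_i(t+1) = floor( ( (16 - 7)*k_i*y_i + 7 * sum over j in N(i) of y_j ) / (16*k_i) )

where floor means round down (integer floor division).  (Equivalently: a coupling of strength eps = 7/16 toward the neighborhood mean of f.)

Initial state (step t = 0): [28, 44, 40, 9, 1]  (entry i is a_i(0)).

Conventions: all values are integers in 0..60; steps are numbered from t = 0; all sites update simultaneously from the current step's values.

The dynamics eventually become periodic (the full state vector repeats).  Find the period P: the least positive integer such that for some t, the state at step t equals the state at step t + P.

Simulating step by step:
t=0: [28, 44, 40, 9, 1]
t=1: [26, 27, 23, 13, 11]
t=2: [31, 35, 30, 20, 20]
t=3: [36, 37, 37, 31, 30]
t=4: [34, 32, 33, 38, 39]
t=5: [35, 37, 35, 31, 30]
t=6: [35, 33, 35, 39, 40]
t=7: [33, 36, 34, 30, 29]
t=8: [36, 34, 36, 40, 39]
t=9: [32, 34, 32, 29, 29]
t=10: [38, 37, 38, 39, 39]
t=11: [30, 31, 30, 29, 29]
t=12: [41, 40, 41, 40, 40]
t=13: [26, 27, 26, 27, 27]
t=14: [36, 36, 36, 36, 36]
t=15: [33, 33, 33, 33, 33]
t=16: [37, 37, 37, 37, 37]
t=17: [32, 32, 32, 32, 32]
t=18: [39, 39, 39, 39, 39]
t=19: [29, 29, 29, 29, 29]
t=20: [40, 40, 40, 40, 40]
t=21: [28, 28, 28, 28, 28]
t=22: [39, 39, 39, 39, 39]

Answer: 4
Key observation: The state at step 18, [39, 39, 39, 39, 39], reappears at step 22 — and no state repeats earlier — so the cycle the system enters has period 4.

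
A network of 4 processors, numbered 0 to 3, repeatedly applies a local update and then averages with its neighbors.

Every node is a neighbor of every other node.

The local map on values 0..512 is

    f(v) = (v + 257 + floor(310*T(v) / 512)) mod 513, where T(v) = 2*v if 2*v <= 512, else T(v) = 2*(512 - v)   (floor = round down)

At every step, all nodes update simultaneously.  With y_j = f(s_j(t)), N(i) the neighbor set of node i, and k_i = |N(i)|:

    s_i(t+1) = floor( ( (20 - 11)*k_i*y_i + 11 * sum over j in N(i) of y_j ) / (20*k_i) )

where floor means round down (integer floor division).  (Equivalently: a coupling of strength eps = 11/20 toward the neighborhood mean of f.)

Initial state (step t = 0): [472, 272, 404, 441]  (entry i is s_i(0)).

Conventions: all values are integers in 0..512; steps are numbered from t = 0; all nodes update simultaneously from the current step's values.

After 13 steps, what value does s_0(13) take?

Answer: s_0(13) = 300

Derivation:
t=0: [472, 272, 404, 441]
t=1: [275, 286, 279, 276]
t=2: [304, 304, 304, 304]
t=3: [299, 299, 299, 299]
t=4: [300, 300, 300, 300]
t=5: [300, 300, 300, 300]
t=6: [300, 300, 300, 300]
t=7: [300, 300, 300, 300]
t=8: [300, 300, 300, 300]
t=9: [300, 300, 300, 300]
t=10: [300, 300, 300, 300]
t=11: [300, 300, 300, 300]
t=12: [300, 300, 300, 300]
t=13: [300, 300, 300, 300]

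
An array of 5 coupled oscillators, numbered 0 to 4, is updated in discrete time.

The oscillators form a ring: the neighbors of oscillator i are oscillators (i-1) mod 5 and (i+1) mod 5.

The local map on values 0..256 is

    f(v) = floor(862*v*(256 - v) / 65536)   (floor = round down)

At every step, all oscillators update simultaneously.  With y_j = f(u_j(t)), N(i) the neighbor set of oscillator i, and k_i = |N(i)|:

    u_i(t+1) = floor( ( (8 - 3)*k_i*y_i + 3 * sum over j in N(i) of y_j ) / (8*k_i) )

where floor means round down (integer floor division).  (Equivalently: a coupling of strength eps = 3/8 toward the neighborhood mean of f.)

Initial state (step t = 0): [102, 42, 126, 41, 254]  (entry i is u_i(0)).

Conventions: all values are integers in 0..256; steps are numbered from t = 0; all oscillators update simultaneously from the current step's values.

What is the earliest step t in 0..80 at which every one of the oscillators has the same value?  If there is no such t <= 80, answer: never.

Answer: 10
Key observation: Synchronization is absorbing here: once all oscillators are equal they stay equal, and step 10 is the first all-equal step.

Derivation:
t=0: [102, 42, 126, 41, 254]  (not all equal)
t=1: [152, 152, 178, 113, 63]  (not all equal)
t=2: [198, 202, 192, 196, 177]  (not all equal)
t=3: [155, 147, 156, 160, 171]  (not all equal)
t=4: [203, 208, 205, 200, 195]  (not all equal)
t=5: [141, 134, 137, 146, 151]  (not all equal)
t=6: [212, 214, 213, 211, 209]  (not all equal)
t=7: [122, 119, 120, 124, 126]  (not all equal)
t=8: [214, 214, 214, 214, 215]  (not all equal)
t=9: [117, 118, 118, 117, 116]  (not all equal)
t=10: [213, 213, 213, 213, 213]  (all equal)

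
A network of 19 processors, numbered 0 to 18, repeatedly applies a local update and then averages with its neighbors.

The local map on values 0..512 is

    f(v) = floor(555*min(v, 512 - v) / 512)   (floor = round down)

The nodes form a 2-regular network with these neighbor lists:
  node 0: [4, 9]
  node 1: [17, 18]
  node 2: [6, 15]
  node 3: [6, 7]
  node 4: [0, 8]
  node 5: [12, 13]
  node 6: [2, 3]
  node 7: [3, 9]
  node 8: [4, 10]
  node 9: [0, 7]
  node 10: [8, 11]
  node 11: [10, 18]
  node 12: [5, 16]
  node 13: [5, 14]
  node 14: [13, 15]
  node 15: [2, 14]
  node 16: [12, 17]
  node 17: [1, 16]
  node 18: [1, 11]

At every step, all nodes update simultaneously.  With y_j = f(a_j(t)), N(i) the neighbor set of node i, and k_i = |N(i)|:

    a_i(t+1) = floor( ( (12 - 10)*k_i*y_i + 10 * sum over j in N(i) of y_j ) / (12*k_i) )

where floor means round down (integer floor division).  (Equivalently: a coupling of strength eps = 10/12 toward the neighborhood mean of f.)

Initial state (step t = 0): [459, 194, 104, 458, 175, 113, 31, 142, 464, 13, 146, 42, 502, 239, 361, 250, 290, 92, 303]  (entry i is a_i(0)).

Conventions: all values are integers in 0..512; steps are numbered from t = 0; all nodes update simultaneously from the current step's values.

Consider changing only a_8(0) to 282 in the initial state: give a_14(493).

Simulating step by step:
t=0: [459, 194, 104, 458, 175, 113, 31, 142, 282, 13, 146, 42, 502, 239, 361, 250, 290, 92, 303]
t=1: [94, 170, 144, 87, 159, 132, 76, 55, 186, 89, 148, 167, 152, 161, 247, 159, 85, 204, 143]
t=2: [128, 187, 131, 74, 154, 164, 117, 89, 171, 82, 185, 161, 125, 199, 188, 204, 175, 151, 177]
t=3: [128, 181, 168, 105, 162, 175, 113, 86, 183, 112, 182, 191, 175, 194, 215, 180, 155, 190, 188]
t=4: [146, 202, 162, 108, 169, 197, 143, 113, 188, 116, 201, 201, 180, 210, 207, 205, 192, 185, 201]
t=5: [154, 210, 186, 134, 180, 211, 147, 121, 200, 137, 211, 217, 207, 219, 224, 203, 199, 210, 217]
t=6: [170, 230, 191, 145, 191, 230, 170, 143, 212, 148, 225, 232, 221, 235, 230, 221, 223, 222, 231]
t=7: [183, 245, 210, 167, 206, 246, 182, 157, 225, 167, 240, 247, 244, 249, 246, 229, 239, 244, 250]
t=8: [201, 266, 223, 183, 220, 266, 202, 179, 241, 183, 255, 265, 262, 266, 259, 246, 263, 262, 266]
t=9: [217, 267, 241, 204, 238, 267, 219, 197, 257, 204, 266, 270, 267, 269, 267, 258, 269, 267, 266]
t=10: [238, 265, 256, 224, 255, 264, 240, 219, 263, 223, 268, 265, 264, 264, 268, 265, 264, 264, 263]
t=11: [258, 268, 265, 247, 265, 268, 259, 240, 269, 246, 267, 266, 268, 266, 266, 269, 268, 267, 267]
t=12: [267, 264, 268, 267, 268, 264, 268, 265, 265, 267, 264, 265, 264, 265, 264, 265, 264, 264, 265]
t=13: [264, 267, 265, 265, 265, 267, 264, 265, 266, 265, 267, 267, 268, 267, 267, 266, 268, 268, 267]
t=14: [267, 264, 267, 267, 267, 264, 267, 267, 266, 267, 265, 265, 264, 265, 265, 266, 264, 264, 265]
t=15: [265, 267, 265, 265, 265, 267, 265, 265, 266, 265, 266, 267, 268, 267, 266, 266, 268, 268, 267]
t=16: [267, 264, 266, 267, 266, 264, 267, 267, 266, 267, 265, 265, 264, 265, 265, 266, 264, 264, 265]
t=17: [265, 267, 265, 265, 265, 267, 265, 265, 266, 265, 266, 267, 268, 267, 266, 266, 268, 268, 267]

Answer: a_14(493) = 266
Key observation: The state at step 15, [265, 267, 265, 265, 265, 267, 265, 265, 266, 265, 266, 267, 268, 267, 266, 266, 268, 268, 267], reappears at step 17: the system is in a cycle of period 2 from step 15 on.  Therefore the state at step 493 equals the state at step 15 + ((493 - 15) mod 2) = 15, which is [265, 267, 265, 265, 265, 267, 265, 265, 266, 265, 266, 267, 268, 267, 266, 266, 268, 268, 267].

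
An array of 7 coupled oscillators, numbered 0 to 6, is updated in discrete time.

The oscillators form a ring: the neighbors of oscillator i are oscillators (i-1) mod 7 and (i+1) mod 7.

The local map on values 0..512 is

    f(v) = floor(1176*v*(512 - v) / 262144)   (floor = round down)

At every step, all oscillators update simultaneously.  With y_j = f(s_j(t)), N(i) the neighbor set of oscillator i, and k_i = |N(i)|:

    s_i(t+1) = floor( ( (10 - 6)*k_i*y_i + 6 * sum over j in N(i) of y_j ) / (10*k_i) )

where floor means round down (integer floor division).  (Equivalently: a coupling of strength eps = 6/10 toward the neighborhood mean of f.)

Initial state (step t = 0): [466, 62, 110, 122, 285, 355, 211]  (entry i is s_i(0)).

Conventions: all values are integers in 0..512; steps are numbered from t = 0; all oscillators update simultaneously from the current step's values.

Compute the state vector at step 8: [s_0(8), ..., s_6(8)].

Answer: [289, 289, 289, 289, 289, 289, 289]

Derivation:
t=0: [466, 62, 110, 122, 285, 355, 211]
t=1: [161, 138, 180, 231, 254, 272, 217]
t=2: [256, 248, 263, 284, 292, 290, 278]
t=3: [292, 293, 292, 290, 288, 288, 291]
t=4: [287, 287, 287, 288, 288, 288, 288]
t=5: [289, 289, 289, 289, 289, 289, 289]
t=6: [289, 289, 289, 289, 289, 289, 289]
t=7: [289, 289, 289, 289, 289, 289, 289]
t=8: [289, 289, 289, 289, 289, 289, 289]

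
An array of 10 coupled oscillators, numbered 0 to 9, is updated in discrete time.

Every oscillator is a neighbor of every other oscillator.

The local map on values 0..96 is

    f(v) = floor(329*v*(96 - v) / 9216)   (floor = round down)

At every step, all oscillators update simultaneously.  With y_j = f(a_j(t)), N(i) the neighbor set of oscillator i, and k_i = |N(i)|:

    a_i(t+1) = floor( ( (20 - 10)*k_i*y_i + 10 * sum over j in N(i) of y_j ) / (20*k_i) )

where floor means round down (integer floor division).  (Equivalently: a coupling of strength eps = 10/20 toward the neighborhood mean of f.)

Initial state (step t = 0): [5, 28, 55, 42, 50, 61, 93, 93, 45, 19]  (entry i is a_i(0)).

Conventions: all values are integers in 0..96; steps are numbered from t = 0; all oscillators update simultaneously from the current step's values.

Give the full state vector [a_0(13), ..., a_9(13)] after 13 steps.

Simulating step by step:
t=0: [5, 28, 55, 42, 50, 61, 93, 93, 45, 19]
t=1: [37, 60, 66, 66, 67, 64, 34, 34, 66, 53]
t=2: [75, 75, 72, 72, 71, 73, 74, 74, 72, 76]
t=3: [57, 57, 59, 59, 60, 58, 58, 58, 59, 56]
t=4: [78, 78, 77, 77, 77, 77, 77, 77, 77, 78]
t=5: [50, 50, 51, 51, 51, 51, 51, 51, 51, 50]
t=6: [81, 81, 81, 81, 81, 81, 81, 81, 81, 81]
t=7: [43, 43, 43, 43, 43, 43, 43, 43, 43, 43]
t=8: [81, 81, 81, 81, 81, 81, 81, 81, 81, 81]
t=9: [43, 43, 43, 43, 43, 43, 43, 43, 43, 43]
t=10: [81, 81, 81, 81, 81, 81, 81, 81, 81, 81]
t=11: [43, 43, 43, 43, 43, 43, 43, 43, 43, 43]
t=12: [81, 81, 81, 81, 81, 81, 81, 81, 81, 81]
t=13: [43, 43, 43, 43, 43, 43, 43, 43, 43, 43]

Answer: [43, 43, 43, 43, 43, 43, 43, 43, 43, 43]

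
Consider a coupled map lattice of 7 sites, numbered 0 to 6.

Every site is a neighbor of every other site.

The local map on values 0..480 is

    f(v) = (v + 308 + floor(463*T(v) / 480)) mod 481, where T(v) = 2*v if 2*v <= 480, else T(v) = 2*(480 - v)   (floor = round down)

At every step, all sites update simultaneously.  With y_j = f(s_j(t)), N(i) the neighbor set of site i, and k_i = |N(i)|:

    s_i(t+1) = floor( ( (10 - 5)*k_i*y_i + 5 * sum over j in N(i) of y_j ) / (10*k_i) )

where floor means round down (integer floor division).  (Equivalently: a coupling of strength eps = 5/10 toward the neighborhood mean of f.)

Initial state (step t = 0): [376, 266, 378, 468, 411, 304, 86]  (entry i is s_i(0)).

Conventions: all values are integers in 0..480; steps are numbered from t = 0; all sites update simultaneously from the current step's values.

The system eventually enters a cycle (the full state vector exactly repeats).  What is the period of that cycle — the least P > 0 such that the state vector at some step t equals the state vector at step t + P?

Simulating step by step:
t=0: [376, 266, 378, 468, 411, 304, 86]
t=1: [340, 182, 339, 304, 326, 367, 204]
t=2: [431, 399, 431, 445, 436, 420, 425]
t=3: [354, 366, 354, 348, 352, 358, 356]
t=4: [423, 418, 423, 425, 423, 421, 422]
t=5: [359, 361, 359, 359, 359, 360, 360]
t=6: [418, 417, 418, 418, 418, 418, 418]
t=7: [364, 364, 364, 364, 364, 364, 364]
t=8: [414, 414, 414, 414, 414, 414, 414]
t=9: [368, 368, 368, 368, 368, 368, 368]
t=10: [411, 411, 411, 411, 411, 411, 411]
t=11: [371, 371, 371, 371, 371, 371, 371]
t=12: [408, 408, 408, 408, 408, 408, 408]
t=13: [373, 373, 373, 373, 373, 373, 373]
t=14: [406, 406, 406, 406, 406, 406, 406]
t=15: [375, 375, 375, 375, 375, 375, 375]
t=16: [404, 404, 404, 404, 404, 404, 404]
t=17: [377, 377, 377, 377, 377, 377, 377]
t=18: [402, 402, 402, 402, 402, 402, 402]
t=19: [379, 379, 379, 379, 379, 379, 379]
t=20: [400, 400, 400, 400, 400, 400, 400]
t=21: [381, 381, 381, 381, 381, 381, 381]
t=22: [398, 398, 398, 398, 398, 398, 398]
t=23: [383, 383, 383, 383, 383, 383, 383]
t=24: [397, 397, 397, 397, 397, 397, 397]
t=25: [384, 384, 384, 384, 384, 384, 384]
t=26: [396, 396, 396, 396, 396, 396, 396]
t=27: [385, 385, 385, 385, 385, 385, 385]
t=28: [395, 395, 395, 395, 395, 395, 395]
t=29: [385, 385, 385, 385, 385, 385, 385]

Answer: 2
Key observation: The state at step 27, [385, 385, 385, 385, 385, 385, 385], reappears at step 29 — and no state repeats earlier — so the cycle the system enters has period 2.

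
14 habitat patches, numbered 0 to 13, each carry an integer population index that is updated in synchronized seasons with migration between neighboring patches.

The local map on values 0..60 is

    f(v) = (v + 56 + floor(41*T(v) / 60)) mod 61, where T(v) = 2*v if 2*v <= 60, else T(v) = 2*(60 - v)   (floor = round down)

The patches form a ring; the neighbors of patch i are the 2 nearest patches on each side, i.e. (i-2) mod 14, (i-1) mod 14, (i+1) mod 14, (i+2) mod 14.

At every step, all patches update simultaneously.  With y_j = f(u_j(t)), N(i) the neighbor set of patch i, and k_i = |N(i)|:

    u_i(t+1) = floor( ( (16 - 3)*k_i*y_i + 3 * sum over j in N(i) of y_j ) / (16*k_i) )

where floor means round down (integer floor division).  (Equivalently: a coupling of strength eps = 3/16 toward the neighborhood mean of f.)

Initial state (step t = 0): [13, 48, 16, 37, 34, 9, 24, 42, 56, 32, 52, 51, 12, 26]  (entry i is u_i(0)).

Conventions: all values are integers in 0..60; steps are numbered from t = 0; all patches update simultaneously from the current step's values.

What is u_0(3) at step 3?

Answer: u_0(3) = 19

Derivation:
t=0: [13, 48, 16, 37, 34, 9, 24, 42, 56, 32, 52, 51, 12, 26]
t=1: [28, 53, 30, 6, 7, 15, 44, 5, 50, 11, 52, 53, 27, 53]
t=2: [8, 49, 7, 12, 13, 28, 53, 12, 53, 25, 55, 55, 55, 54]
t=3: [19, 52, 14, 23, 24, 6, 51, 26, 55, 52, 55, 55, 54, 54]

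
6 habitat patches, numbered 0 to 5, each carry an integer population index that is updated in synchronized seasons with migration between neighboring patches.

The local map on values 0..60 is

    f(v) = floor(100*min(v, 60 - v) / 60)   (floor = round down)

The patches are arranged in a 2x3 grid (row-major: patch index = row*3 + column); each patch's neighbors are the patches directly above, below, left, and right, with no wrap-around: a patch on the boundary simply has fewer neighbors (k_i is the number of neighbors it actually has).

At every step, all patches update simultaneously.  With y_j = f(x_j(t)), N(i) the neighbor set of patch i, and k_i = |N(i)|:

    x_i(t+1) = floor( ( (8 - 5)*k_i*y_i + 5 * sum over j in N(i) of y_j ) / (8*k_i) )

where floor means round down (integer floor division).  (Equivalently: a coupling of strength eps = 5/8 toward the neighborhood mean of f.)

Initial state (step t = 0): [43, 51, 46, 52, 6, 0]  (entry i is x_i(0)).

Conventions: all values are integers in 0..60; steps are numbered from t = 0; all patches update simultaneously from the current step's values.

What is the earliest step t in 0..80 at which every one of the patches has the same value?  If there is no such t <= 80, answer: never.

Simulating step by step:
t=0: [43, 51, 46, 52, 6, 0]  (not all equal)
t=1: [19, 18, 13, 16, 9, 10]  (not all equal)
t=2: [29, 25, 22, 24, 20, 17]  (not all equal)
t=3: [43, 39, 35, 40, 35, 32]  (not all equal)
t=4: [31, 36, 40, 33, 39, 42]  (not all equal)
t=5: [44, 39, 34, 42, 37, 32]  (not all equal)
t=6: [30, 35, 41, 31, 37, 42]  (not all equal)
t=7: [46, 40, 33, 45, 39, 32]  (not all equal)
t=8: [26, 33, 41, 27, 34, 42]  (not all equal)
t=9: [44, 41, 35, 43, 41, 34]  (not all equal)
t=10: [28, 32, 38, 28, 32, 38]  (not all equal)
t=11: [46, 43, 39, 46, 43, 39]  (not all equal)
t=12: [24, 28, 32, 24, 28, 32]  (not all equal)
t=13: [41, 44, 46, 41, 44, 46]  (not all equal)
t=14: [29, 26, 23, 29, 26, 23]  (not all equal)
t=15: [46, 43, 39, 46, 43, 39]  (not all equal)

Answer: never
Key observation: The state at step 11 reappears at step 15 — the system is in a cycle of period 4 from step 11 on.  No step 0..15 is synchronized, and the cycle repeats forever, so no step up to 80 (or ever) has all patches equal.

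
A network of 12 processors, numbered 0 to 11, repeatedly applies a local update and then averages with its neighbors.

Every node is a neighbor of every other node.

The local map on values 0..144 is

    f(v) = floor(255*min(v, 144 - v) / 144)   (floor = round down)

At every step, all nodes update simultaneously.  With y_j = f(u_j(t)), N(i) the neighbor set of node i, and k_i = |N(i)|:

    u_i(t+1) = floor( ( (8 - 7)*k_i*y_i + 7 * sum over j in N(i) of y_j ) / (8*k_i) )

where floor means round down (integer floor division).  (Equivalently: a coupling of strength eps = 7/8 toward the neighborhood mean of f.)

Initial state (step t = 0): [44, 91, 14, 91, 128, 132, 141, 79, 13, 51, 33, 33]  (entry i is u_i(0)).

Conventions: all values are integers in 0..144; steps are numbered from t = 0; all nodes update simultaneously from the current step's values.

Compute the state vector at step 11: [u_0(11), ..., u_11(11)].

Answer: [123, 123, 123, 123, 123, 123, 123, 123, 123, 123, 123, 123]

Derivation:
t=0: [44, 91, 14, 91, 128, 132, 141, 79, 13, 51, 33, 33]
t=1: [57, 58, 55, 58, 55, 55, 54, 59, 55, 58, 57, 57]
t=2: [99, 99, 99, 99, 99, 99, 99, 99, 99, 99, 99, 99]
t=3: [79, 79, 79, 79, 79, 79, 79, 79, 79, 79, 79, 79]
t=4: [115, 115, 115, 115, 115, 115, 115, 115, 115, 115, 115, 115]
t=5: [51, 51, 51, 51, 51, 51, 51, 51, 51, 51, 51, 51]
t=6: [90, 90, 90, 90, 90, 90, 90, 90, 90, 90, 90, 90]
t=7: [95, 95, 95, 95, 95, 95, 95, 95, 95, 95, 95, 95]
t=8: [86, 86, 86, 86, 86, 86, 86, 86, 86, 86, 86, 86]
t=9: [102, 102, 102, 102, 102, 102, 102, 102, 102, 102, 102, 102]
t=10: [74, 74, 74, 74, 74, 74, 74, 74, 74, 74, 74, 74]
t=11: [123, 123, 123, 123, 123, 123, 123, 123, 123, 123, 123, 123]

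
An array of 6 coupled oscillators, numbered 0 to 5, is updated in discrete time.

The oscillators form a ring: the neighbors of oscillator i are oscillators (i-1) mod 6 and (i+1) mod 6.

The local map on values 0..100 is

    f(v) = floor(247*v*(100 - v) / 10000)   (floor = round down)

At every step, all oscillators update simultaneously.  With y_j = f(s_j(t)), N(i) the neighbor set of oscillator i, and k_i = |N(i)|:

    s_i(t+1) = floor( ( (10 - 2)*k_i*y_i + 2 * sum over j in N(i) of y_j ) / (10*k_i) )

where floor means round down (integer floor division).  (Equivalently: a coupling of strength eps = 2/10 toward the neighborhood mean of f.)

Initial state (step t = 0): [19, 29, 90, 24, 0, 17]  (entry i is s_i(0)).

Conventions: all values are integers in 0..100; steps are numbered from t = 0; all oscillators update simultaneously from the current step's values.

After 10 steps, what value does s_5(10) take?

Simulating step by step:
t=0: [19, 29, 90, 24, 0, 17]
t=1: [38, 46, 27, 38, 7, 31]
t=2: [57, 59, 50, 52, 23, 49]
t=3: [60, 59, 60, 59, 46, 59]
t=4: [59, 59, 59, 59, 60, 59]
t=5: [59, 59, 59, 59, 59, 59]
t=6: [59, 59, 59, 59, 59, 59]
t=7: [59, 59, 59, 59, 59, 59]
t=8: [59, 59, 59, 59, 59, 59]
t=9: [59, 59, 59, 59, 59, 59]
t=10: [59, 59, 59, 59, 59, 59]

Answer: s_5(10) = 59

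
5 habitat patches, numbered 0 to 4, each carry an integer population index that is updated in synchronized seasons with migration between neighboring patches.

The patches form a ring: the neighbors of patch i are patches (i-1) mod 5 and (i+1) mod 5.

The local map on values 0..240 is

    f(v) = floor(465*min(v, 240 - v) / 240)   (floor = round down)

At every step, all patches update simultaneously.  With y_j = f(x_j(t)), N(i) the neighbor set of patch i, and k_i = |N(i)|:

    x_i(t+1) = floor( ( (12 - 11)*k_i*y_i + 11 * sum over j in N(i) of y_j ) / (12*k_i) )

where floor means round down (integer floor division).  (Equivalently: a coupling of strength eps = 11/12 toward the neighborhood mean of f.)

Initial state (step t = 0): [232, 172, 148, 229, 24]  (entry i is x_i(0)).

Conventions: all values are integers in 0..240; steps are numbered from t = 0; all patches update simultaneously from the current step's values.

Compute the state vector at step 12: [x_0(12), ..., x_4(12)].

Simulating step by step:
t=0: [232, 172, 148, 229, 24]
t=1: [82, 99, 84, 104, 20]
t=2: [118, 162, 193, 108, 167]
t=3: [152, 158, 172, 123, 212]
t=4: [111, 151, 186, 103, 186]
t=5: [144, 160, 178, 111, 198]
t=6: [123, 153, 179, 110, 190]
t=7: [139, 171, 184, 115, 209]
t=8: [104, 149, 171, 95, 196]
t=9: [136, 167, 176, 115, 183]
t=10: [131, 160, 176, 125, 203]
t=11: [121, 166, 183, 107, 204]
t=12: [116, 167, 169, 99, 206]

Answer: [116, 167, 169, 99, 206]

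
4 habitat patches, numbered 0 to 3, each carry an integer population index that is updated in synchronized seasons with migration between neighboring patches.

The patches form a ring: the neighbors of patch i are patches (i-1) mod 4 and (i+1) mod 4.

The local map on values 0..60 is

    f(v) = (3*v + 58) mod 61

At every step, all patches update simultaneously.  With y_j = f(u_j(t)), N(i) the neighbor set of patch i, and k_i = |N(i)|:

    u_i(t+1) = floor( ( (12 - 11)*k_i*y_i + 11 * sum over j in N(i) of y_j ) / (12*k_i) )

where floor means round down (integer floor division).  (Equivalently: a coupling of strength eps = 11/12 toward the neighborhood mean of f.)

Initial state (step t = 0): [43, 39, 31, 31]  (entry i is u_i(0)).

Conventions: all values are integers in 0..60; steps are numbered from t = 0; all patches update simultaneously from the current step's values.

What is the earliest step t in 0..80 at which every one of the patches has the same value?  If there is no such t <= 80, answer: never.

Answer: 16
Key observation: Synchronization is absorbing here: once all patches are equal they stay equal, and step 16 is the first all-equal step.

Derivation:
t=0: [43, 39, 31, 31]  (not all equal)
t=1: [37, 19, 40, 17]  (not all equal)
t=2: [50, 51, 51, 51]  (not all equal)
t=3: [27, 26, 28, 26]  (not all equal)
t=4: [14, 18, 14, 18]  (not all equal)
t=5: [50, 40, 50, 40]  (not all equal)
t=6: [53, 27, 53, 27]  (not all equal)
t=7: [18, 32, 18, 32]  (not all equal)
t=8: [33, 49, 33, 49]  (not all equal)
t=9: [23, 33, 23, 33]  (not all equal)
t=10: [32, 7, 32, 7]  (not all equal)
t=11: [19, 30, 19, 30]  (not all equal)
t=12: [28, 51, 28, 51]  (not all equal)
t=13: [27, 20, 27, 20]  (not all equal)
t=14: [53, 20, 53, 20]  (not all equal)
t=15: [55, 35, 55, 35]  (not all equal)
t=16: [40, 40, 40, 40]  (all equal)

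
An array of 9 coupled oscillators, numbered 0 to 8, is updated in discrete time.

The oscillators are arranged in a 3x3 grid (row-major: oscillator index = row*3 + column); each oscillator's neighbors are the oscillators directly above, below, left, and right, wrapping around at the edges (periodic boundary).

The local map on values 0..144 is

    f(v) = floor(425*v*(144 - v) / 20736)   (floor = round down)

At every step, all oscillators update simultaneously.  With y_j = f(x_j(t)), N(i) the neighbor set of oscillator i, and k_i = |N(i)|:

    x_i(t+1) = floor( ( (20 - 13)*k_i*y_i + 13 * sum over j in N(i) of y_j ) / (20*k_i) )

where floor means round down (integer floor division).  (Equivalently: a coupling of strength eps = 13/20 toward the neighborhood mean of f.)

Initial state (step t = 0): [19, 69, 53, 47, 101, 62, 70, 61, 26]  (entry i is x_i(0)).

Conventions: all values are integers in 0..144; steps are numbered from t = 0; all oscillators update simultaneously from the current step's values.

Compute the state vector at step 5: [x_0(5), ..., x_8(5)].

Answer: [92, 92, 92, 92, 92, 92, 92, 92, 92]

Derivation:
t=0: [19, 69, 53, 47, 101, 62, 70, 61, 26]
t=1: [82, 92, 86, 88, 97, 91, 86, 95, 88]
t=2: [101, 98, 100, 99, 96, 98, 100, 97, 99]
t=3: [90, 91, 90, 91, 92, 91, 90, 92, 91]
t=4: [98, 98, 98, 98, 98, 98, 98, 98, 98]
t=5: [92, 92, 92, 92, 92, 92, 92, 92, 92]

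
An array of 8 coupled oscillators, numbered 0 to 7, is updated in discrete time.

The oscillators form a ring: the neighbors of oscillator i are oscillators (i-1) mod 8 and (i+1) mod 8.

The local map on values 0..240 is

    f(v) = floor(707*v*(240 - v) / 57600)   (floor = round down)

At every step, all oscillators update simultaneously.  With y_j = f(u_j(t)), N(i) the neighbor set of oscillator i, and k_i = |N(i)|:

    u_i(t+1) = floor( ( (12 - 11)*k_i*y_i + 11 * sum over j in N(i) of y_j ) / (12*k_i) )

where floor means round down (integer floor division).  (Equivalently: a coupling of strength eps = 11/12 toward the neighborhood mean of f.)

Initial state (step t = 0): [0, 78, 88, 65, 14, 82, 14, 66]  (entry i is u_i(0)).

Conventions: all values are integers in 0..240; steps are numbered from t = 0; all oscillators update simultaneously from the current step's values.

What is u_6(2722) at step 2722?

Answer: u_6(2722) = 158
Key observation: The state at step 10, [158, 159, 159, 159, 158, 158, 158, 158], reappears at step 12: the system is in a cycle of period 2 from step 10 on.  Therefore the state at step 2722 equals the state at step 10 + ((2722 - 10) mod 2) = 10, which is [158, 159, 159, 159, 158, 158, 158, 158].

Derivation:
t=0: [0, 78, 88, 65, 14, 82, 14, 66]
t=1: [135, 88, 148, 104, 139, 48, 140, 29]
t=2: [123, 169, 168, 169, 145, 166, 100, 163]
t=3: [152, 160, 147, 157, 150, 168, 153, 171]
t=4: [151, 164, 158, 165, 154, 162, 147, 161]
t=5: [154, 160, 152, 159, 153, 163, 156, 164]
t=6: [155, 162, 158, 163, 156, 160, 153, 160]
t=7: [156, 159, 154, 159, 155, 161, 157, 161]
t=8: [157, 160, 158, 161, 157, 159, 156, 159]
t=9: [157, 158, 156, 158, 157, 159, 158, 159]
t=10: [158, 159, 159, 159, 158, 158, 158, 158]
t=11: [158, 158, 158, 158, 158, 159, 159, 159]
t=12: [158, 159, 159, 159, 158, 158, 158, 158]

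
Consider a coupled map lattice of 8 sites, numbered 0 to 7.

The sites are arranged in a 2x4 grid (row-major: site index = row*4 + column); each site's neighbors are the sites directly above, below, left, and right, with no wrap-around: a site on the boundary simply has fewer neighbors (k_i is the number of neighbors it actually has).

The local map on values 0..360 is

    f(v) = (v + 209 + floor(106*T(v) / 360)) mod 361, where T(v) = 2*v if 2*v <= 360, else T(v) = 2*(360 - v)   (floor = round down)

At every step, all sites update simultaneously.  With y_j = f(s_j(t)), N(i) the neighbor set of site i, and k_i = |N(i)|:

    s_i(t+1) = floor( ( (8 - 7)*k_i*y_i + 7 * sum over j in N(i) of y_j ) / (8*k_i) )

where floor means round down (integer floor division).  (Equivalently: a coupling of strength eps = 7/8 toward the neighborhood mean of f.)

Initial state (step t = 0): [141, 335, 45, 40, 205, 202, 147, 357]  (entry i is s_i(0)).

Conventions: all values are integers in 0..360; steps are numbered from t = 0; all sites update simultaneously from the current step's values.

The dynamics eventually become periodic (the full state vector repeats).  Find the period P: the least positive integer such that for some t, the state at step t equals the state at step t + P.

Simulating step by step:
t=0: [141, 335, 45, 40, 205, 202, 147, 357]
t=1: [158, 169, 195, 246, 112, 140, 193, 180]
t=2: [74, 104, 138, 140, 77, 90, 117, 148]
t=3: [191, 218, 42, 74, 338, 153, 150, 55]
t=4: [169, 165, 198, 290, 124, 137, 203, 217]
t=5: [82, 107, 143, 149, 84, 95, 121, 159]
t=6: [199, 227, 50, 87, 348, 161, 160, 66]
t=7: [173, 174, 211, 306, 132, 146, 218, 235]
t=8: [94, 116, 151, 155, 95, 106, 129, 165]
t=9: [215, 138, 62, 97, 208, 131, 68, 77]
t=10: [111, 157, 150, 279, 107, 161, 242, 180]
t=11: [53, 74, 136, 118, 57, 92, 114, 162]
t=12: [310, 248, 121, 78, 320, 235, 156, 41]
t=13: [177, 131, 176, 178, 173, 149, 148, 221]
t=14: [94, 106, 94, 137, 108, 86, 115, 111]
t=15: [60, 311, 77, 175, 309, 62, 215, 44]
t=16: [201, 298, 175, 282, 290, 190, 285, 154]
t=17: [175, 141, 171, 117, 144, 174, 125, 165]
t=18: [80, 116, 58, 104, 118, 72, 108, 48]
t=19: [71, 284, 56, 258, 292, 65, 267, 49]
t=20: [195, 293, 186, 275, 299, 192, 282, 182]
t=21: [175, 143, 171, 139, 144, 173, 140, 169]
t=22: [81, 116, 77, 111, 118, 79, 112, 74]
t=23: [71, 296, 65, 290, 297, 68, 292, 62]
t=24: [198, 299, 196, 293, 301, 198, 295, 195]
t=25: [177, 145, 175, 145, 146, 176, 145, 175]
t=26: [84, 121, 84, 120, 121, 84, 120, 84]
t=27: [77, 304, 76, 304, 304, 77, 304, 76]
t=28: [202, 312, 202, 310, 312, 202, 311, 202]
t=29: [182, 148, 181, 148, 148, 182, 148, 181]
t=30: [89, 127, 89, 127, 127, 89, 127, 89]
t=31: [86, 312, 86, 312, 312, 86, 312, 86]
t=32: [207, 325, 207, 325, 325, 207, 325, 207]
t=33: [187, 151, 187, 151, 151, 187, 151, 187]
t=34: [93, 129, 93, 129, 129, 93, 129, 93]
t=35: [90, 318, 90, 318, 318, 90, 318, 90]
t=36: [210, 331, 210, 331, 331, 210, 331, 210]
t=37: [189, 152, 189, 152, 152, 189, 152, 189]
t=38: [95, 131, 95, 131, 131, 95, 131, 95]
t=39: [93, 321, 93, 321, 321, 93, 321, 93]
t=40: [211, 335, 211, 335, 335, 211, 335, 211]
t=41: [190, 152, 190, 152, 152, 190, 152, 190]
t=42: [95, 131, 95, 131, 131, 95, 131, 95]

Answer: 4
Key observation: The state at step 38, [95, 131, 95, 131, 131, 95, 131, 95], reappears at step 42 — and no state repeats earlier — so the cycle the system enters has period 4.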